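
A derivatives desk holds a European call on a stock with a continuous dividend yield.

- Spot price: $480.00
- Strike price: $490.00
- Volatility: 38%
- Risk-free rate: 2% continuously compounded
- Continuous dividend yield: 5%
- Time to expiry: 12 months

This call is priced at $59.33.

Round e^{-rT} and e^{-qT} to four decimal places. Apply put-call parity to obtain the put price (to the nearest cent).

e^(−qT) = e^(−0.05·1) = 0.9512;  e^(−rT) = e^(−0.02·1) = 0.9802
Put-call parity: C − P = S·e^(−qT) − K·e^(−rT) = 480·0.9512 − 490·0.9802 = 456.5760 − 480.2980 = -23.7220
P = C − (C − P) = 59.33 − (-23.7220) = 83.0520

$83.05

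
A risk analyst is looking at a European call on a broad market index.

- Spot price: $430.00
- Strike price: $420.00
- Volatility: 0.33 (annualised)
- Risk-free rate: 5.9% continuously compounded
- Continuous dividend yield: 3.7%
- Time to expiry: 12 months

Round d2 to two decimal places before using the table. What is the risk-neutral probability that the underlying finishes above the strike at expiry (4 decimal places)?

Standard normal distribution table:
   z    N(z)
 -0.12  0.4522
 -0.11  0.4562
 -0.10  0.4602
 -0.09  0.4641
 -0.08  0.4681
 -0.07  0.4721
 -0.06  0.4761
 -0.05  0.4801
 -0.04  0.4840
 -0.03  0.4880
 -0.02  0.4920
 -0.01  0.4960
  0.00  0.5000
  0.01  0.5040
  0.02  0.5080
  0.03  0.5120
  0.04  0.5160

0.4880

σ√T = 0.33 × 1.0000 = 0.3300
d₁ = [ln(430/420) + (0.059 − 0.037 + ½·0.33²)·1] / (σ√T) = (0.0235 + 0.0765) / 0.3300 = 0.3030 → 0.30
d₂ = 0.3030 − 0.3300 = -0.0270 → -0.03
Pr(exercise) under Q = N(d₂) = 0.4880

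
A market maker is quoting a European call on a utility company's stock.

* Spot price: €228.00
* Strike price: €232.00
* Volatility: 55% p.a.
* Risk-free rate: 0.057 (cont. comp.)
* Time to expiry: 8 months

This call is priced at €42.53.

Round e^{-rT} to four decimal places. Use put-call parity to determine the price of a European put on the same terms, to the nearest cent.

€37.88

e^(−rT) = e^(−0.057·0.6667) = 0.9627
Put-call parity: C − P = S − K·e^(−rT) = 228 − 232·0.9627 = 228 − 223.3464 = 4.6536
P = C − (C − P) = 42.53 − (4.6536) = 37.8764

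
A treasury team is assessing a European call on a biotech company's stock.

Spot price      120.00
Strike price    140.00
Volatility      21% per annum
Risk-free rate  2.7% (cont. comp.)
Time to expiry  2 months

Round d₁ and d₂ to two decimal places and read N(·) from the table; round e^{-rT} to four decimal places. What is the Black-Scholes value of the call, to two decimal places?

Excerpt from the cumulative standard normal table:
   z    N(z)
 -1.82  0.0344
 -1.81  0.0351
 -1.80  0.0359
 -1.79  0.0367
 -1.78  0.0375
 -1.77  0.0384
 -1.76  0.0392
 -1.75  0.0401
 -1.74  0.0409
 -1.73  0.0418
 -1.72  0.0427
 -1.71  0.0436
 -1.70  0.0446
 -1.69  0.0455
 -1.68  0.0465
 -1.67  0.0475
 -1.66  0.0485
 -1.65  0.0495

σ√T = 0.21·√0.1667 = 0.0857
d₁ = [ln(120/140) + (0.027 + 0.21²/2)·0.1667] / 0.0857 = [-0.1542 + 0.0082] / 0.0857 = -1.7027 ≈ -1.70
d₂ = d₁ − σ√T = -1.7027 − 0.0857 = -1.7884 ≈ -1.79
e^(−rT) = e^(−0.027·0.1667) = 0.9955
C = 120·N(-1.70) − 140·0.9955·N(-1.79) = 120·0.0446 − 140·0.9955·0.0367 = 5.3520 − 5.1149 = 0.2371

0.24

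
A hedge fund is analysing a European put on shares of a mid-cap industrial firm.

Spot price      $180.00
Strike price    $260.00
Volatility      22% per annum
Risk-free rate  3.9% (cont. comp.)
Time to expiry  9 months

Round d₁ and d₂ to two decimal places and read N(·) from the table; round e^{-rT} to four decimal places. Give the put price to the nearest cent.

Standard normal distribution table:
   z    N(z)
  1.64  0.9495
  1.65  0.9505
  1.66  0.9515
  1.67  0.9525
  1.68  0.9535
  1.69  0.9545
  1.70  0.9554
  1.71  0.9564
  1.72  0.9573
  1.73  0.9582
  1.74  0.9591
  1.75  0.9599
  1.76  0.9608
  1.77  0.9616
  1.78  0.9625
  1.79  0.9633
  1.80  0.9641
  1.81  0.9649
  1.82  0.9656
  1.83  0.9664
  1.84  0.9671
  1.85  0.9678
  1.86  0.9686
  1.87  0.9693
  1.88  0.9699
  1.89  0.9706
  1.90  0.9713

T = 0.75;  σ√T = 0.1905
ln(S/K) + (r + σ²/2)T = ln(180/260) + (0.039 + 0.22²/2)·0.75 = -0.3677 + 0.0474 = -0.3203
d₁ = -0.3203 / 0.1905 = -1.6813 → -1.68
d₂ = d₁ − σ√T = -1.6813 − 0.1905 = -1.8718 → -1.87
exp(−rT) = exp(−0.039·0.75) = 0.9712
N(−d₂) = N(1.87) = 0.9693;  N(−d₁) = N(1.68) = 0.9535
P = 260·0.9712·0.9693 − 180·0.9535 = 244.7599 − 171.6300 = 73.1299

$73.13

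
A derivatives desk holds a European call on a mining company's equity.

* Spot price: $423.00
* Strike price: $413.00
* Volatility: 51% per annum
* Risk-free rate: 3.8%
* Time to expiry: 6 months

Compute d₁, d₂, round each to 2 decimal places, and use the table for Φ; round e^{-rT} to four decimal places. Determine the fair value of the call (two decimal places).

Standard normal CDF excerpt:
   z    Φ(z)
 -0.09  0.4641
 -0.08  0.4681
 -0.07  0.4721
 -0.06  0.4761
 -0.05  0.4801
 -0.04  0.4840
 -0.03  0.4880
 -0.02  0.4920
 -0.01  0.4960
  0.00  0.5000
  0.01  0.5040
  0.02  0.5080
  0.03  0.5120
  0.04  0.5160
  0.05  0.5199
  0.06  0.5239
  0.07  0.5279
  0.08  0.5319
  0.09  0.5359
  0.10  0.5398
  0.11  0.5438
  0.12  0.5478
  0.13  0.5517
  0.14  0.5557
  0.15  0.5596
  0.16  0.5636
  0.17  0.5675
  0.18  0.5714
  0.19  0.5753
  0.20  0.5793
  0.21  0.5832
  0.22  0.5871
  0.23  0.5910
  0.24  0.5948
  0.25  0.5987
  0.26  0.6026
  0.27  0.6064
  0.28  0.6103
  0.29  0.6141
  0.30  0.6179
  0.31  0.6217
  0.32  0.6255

$68.44

σ√T = 0.51·√0.5 = 0.3606
d₁ = [ln(423/413) + (0.038 + 0.51²/2)·0.5] / 0.3606 = [0.0239 + 0.0840] / 0.3606 = 0.2993 which rounds to 0.30
d₂ = d₁ − σ√T = 0.2993 − 0.3606 = -0.0613 which rounds to -0.06
e^(−rT) = e^(−0.038·0.5) = 0.9812
C = 423·N(0.30) − 413·0.9812·N(-0.06) = 423·0.6179 − 413·0.9812·0.4761 = 261.3717 − 192.9327 = 68.4390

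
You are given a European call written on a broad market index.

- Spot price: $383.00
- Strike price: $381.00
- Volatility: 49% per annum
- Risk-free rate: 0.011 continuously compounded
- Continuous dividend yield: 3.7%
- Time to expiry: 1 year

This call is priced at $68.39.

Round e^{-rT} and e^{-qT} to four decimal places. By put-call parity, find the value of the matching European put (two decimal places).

$76.14

exp(−qT) = exp(−0.037·1) = 0.9637;  exp(−rT) = exp(−0.011·1) = 0.9891
Put-call parity: C − P = S·e^(−qT) − K·e^(−rT) = 383·0.9637 − 381·0.9891 = 369.0971 − 376.8471 = -7.7500
P = C − (C − P) = 68.39 − (-7.7500) = 76.1400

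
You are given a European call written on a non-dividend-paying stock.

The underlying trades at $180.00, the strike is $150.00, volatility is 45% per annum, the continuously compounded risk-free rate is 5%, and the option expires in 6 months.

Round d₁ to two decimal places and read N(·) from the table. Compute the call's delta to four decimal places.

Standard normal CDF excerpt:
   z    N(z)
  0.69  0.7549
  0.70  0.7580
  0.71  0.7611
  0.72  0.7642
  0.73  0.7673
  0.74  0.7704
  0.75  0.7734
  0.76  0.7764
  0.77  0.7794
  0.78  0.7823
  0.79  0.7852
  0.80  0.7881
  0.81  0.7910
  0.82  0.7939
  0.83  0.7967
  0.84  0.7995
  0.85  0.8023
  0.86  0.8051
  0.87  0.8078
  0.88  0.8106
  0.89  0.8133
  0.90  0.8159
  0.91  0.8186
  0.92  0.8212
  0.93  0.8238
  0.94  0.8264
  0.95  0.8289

0.7910

σ√T = 0.45·√0.5 = 0.3182
d₁ = [ln(180/150) + (0.05 + 0.45²/2)·0.5] / 0.3182 = [0.1823 + 0.0756] / 0.3182 = 0.8106 ⇒ 0.81
N(d₁) = N(0.81) = 0.7910
Δ_call = N(d₁) = 0.7910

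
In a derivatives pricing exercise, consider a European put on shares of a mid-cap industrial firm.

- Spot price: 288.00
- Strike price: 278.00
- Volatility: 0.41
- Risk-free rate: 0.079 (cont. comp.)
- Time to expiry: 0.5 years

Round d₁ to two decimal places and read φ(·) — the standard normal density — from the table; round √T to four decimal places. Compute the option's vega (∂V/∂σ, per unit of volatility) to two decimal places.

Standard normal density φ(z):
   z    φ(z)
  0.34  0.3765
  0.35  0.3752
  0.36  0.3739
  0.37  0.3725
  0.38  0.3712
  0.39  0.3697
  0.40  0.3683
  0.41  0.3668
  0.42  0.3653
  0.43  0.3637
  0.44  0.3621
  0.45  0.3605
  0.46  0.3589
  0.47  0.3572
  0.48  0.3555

σ√T = 0.41·√0.5 = 0.2899
d₁ = [ln(288/278) + (0.079 + 0.41²/2)·0.5] / 0.2899 = [0.0353 + 0.0815] / 0.2899 = 0.4031 ≈ 0.40
√T = √0.5 = 0.7071
φ(d₁) = φ(0.40) = 0.3683
vega = S·φ(d₁)·√T = 288·0.3683·0.7071 = 75.0024

75.00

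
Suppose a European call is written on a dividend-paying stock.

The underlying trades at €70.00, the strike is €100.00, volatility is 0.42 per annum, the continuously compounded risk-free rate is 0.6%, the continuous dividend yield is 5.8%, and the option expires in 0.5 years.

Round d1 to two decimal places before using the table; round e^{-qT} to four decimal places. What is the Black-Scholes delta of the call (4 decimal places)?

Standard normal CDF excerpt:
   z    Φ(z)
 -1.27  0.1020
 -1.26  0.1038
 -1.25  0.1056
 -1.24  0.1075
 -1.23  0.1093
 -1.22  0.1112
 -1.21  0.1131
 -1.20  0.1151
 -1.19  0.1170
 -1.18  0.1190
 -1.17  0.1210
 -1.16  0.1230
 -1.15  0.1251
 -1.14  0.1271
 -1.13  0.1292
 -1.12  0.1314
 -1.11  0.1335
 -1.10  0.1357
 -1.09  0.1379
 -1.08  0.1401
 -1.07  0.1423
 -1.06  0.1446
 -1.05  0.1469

σ√T = 0.42 × 0.7071 = 0.2970
ln(S/K) + (r − q + σ²/2)T = ln(70/100) + (0.006 − 0.058 + 0.42²/2)·0.5 = -0.3567 + 0.0181 = -0.3386
d₁ = -0.3386 / 0.2970 = -1.1400 ≈ -1.14
N(d₁) = N(-1.14) = 0.1271
Δ_call = e^(−qT)·N(d₁) = 0.9714·0.1271 = 0.1235

0.1235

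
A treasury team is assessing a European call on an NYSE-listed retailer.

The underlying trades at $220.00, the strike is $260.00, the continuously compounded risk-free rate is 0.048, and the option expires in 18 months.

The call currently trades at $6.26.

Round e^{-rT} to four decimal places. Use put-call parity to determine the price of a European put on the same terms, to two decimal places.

$28.19

e^(−rT) = e^(−0.048·1.5) = 0.9305
Put-call parity: C − P = S − K·e^(−rT) = 220 − 260·0.9305 = 220 − 241.9300 = -21.9300
P = C − (C − P) = 6.26 − (-21.9300) = 28.1900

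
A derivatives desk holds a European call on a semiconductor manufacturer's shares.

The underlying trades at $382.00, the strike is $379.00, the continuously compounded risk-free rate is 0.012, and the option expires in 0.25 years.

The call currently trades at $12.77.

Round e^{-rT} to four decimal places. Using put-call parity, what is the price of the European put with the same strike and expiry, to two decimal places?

e^(−rT) = e^(−0.012·0.25) = 0.9970
Put-call parity: C − P = S − K·e^(−rT) = 382 − 379·0.9970 = 382 − 377.8630 = 4.1370
P = C − (C − P) = 12.77 − (4.1370) = 8.6330

$8.63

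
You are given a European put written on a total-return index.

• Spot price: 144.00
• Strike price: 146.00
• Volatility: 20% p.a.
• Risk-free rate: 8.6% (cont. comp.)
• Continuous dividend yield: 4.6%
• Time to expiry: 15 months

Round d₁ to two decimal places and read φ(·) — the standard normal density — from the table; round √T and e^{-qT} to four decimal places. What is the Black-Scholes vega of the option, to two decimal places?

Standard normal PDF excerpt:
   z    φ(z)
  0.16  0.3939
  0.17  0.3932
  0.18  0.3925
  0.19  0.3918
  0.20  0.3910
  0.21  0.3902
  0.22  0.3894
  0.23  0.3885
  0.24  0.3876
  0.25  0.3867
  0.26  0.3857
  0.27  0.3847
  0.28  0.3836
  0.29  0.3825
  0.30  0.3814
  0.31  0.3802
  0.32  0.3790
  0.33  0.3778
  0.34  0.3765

58.47

T = 1.25;  σ√T = 0.2236
d₁ = [ln(144/146) + (0.086 − 0.046 + 0.2²/2)·1.25] / 0.2236 = [-0.0138 + 0.0750] / 0.2236 = 0.2737 ≈ 0.27
√T = √1.25 = 1.1180
φ(d₁) = φ(0.27) = 0.3847
e^(−qT) = e^(−0.046·1.25) = 0.9441
vega = S·e^(−qT)·φ(d₁)·√T = 144·0.9441·0.3847·1.1180 = 58.4715
(Call and put vega coincide under Black-Scholes.)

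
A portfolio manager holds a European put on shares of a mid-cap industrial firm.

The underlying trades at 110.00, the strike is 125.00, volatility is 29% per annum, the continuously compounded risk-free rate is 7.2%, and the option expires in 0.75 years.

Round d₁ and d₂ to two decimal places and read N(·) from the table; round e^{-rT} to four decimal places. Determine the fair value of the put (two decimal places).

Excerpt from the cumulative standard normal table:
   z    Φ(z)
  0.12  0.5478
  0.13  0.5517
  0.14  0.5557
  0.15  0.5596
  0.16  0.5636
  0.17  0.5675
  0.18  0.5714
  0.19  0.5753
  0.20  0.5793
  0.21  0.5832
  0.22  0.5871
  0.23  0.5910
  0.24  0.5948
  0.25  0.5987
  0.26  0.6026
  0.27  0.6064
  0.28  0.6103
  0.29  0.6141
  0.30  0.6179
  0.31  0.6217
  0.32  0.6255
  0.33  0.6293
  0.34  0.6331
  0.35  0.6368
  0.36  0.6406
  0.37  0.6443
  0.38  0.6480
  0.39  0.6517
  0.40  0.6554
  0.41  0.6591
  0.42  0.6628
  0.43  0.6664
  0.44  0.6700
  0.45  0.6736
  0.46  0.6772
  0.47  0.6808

16.07

T = 0.75;  σ√T = 0.2511
ln(S/K) + (r + σ²/2)T = ln(110/125) + (0.072 + 0.29²/2)·0.75 = -0.1278 + 0.0855 = -0.0423
d₁ = -0.0423 / 0.2511 = -0.1684 → -0.17
d₂ = d₁ − σ√T = -0.1684 − 0.2511 = -0.4196 → -0.42
e^(−rT) = e^(−0.072·0.75) = 0.9474
N(−d₂) = N(0.42) = 0.6628;  N(−d₁) = N(0.17) = 0.5675
P = 125·0.9474·0.6628 − 110·0.5675 = 78.4921 − 62.4250 = 16.0671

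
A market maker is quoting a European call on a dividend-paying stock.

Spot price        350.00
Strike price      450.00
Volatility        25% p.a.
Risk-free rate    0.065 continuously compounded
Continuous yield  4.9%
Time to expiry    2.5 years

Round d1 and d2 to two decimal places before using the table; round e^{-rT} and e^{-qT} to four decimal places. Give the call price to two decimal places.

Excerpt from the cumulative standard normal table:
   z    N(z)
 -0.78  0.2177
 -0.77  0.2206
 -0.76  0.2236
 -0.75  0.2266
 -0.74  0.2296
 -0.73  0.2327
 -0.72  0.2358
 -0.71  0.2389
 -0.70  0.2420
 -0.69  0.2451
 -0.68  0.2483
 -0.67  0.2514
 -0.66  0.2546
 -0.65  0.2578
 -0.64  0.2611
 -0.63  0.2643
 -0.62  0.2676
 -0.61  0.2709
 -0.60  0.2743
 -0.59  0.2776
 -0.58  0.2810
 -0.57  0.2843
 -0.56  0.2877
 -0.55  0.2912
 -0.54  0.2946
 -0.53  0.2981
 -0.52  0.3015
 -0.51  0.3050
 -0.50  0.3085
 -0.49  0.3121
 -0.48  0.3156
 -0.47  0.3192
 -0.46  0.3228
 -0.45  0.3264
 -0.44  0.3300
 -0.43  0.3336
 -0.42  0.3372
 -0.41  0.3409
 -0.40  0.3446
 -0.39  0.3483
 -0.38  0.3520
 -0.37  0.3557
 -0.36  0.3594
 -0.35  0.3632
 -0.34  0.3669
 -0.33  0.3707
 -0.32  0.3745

24.60

T = 2.5;  σ√T = 0.3953
d₁ = [ln(350/450) + (0.065 − 0.049 + 0.25²/2)·2.5] / 0.3953 = [-0.2513 + 0.1181] / 0.3953 = -0.3369 ≈ -0.34
d₂ = d₁ − σ√T = -0.3369 − 0.3953 = -0.7322 ≈ -0.73
e^(−qT) = e^(−0.049·2.5) = 0.8847;  e^(−rT) = e^(−0.065·2.5) = 0.8500
N(d₁) = N(-0.34) = 0.3669;  N(d₂) = N(-0.73) = 0.2327
C = 350·0.8847·0.3669 − 450·0.8500·0.2327 = 113.6088 − 89.0078 = 24.6010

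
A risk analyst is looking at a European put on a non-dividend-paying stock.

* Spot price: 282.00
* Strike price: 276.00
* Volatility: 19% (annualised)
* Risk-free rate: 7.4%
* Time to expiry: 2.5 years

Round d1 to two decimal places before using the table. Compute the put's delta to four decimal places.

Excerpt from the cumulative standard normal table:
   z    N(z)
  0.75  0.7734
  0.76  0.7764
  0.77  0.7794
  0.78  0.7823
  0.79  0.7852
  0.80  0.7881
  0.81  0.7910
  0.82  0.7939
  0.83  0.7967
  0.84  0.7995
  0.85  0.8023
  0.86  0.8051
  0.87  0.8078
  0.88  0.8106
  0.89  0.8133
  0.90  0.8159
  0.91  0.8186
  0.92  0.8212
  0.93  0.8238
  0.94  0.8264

T = 2.5;  σ√T = 0.3004
ln(S/K) + (r + σ²/2)T = ln(282/276) + (0.074 + 0.19²/2)·2.5 = 0.0215 + 0.2301 = 0.2516
d₁ = 0.2516 / 0.3004 = 0.8376 which rounds to 0.84
N(d₁) = N(0.84) = 0.7995
Δ_put = N(d₁) − 1 = 0.7995 − 1 = -0.2005

-0.2005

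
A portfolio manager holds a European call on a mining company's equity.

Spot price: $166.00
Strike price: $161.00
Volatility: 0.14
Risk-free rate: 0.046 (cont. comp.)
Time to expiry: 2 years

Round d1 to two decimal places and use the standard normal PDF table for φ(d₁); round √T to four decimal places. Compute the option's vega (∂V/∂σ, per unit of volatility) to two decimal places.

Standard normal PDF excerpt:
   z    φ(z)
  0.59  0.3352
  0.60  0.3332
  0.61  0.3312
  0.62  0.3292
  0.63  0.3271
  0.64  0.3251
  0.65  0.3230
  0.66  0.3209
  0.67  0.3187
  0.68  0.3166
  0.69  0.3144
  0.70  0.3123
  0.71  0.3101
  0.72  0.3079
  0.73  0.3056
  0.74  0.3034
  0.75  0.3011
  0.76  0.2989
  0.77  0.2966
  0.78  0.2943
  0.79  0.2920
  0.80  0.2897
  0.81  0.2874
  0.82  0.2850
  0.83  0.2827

σ√T = 0.14·√2 = 0.1980
d₁ = [ln(166/161) + (0.046 + 0.14²/2)·2] / 0.1980 = [0.0306 + 0.1116] / 0.1980 = 0.7181 ⇒ 0.72
√T = √2 = 1.4142
φ(d₁) = φ(0.72) = 0.3079
vega = S·φ(d₁)·√T = 166·0.3079·1.4142 = 72.2817
(Call and put vega coincide under Black-Scholes.)

72.28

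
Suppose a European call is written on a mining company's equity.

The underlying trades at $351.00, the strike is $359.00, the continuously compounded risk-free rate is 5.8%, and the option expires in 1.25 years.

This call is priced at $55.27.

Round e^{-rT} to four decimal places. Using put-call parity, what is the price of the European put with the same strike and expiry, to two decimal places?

$38.18

exp(−rT) = exp(−0.058·1.25) = 0.9301
Put-call parity: C − P = S − K·e^(−rT) = 351 − 359·0.9301 = 351 − 333.9059 = 17.0941
P = C − (C − P) = 55.27 − (17.0941) = 38.1759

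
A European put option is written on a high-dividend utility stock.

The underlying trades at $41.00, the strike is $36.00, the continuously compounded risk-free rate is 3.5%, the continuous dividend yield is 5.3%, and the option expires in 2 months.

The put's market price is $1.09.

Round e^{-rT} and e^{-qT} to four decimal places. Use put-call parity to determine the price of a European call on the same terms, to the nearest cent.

exp(−qT) = exp(−0.053·0.1667) = 0.9912;  exp(−rT) = exp(−0.035·0.1667) = 0.9942
Put-call parity: C − P = S·e^(−qT) − K·e^(−rT) = 41·0.9912 − 36·0.9942 = 40.6392 − 35.7912 = 4.8480
C = P + (C − P) = 1.09 + (4.8480) = 5.9380

$5.94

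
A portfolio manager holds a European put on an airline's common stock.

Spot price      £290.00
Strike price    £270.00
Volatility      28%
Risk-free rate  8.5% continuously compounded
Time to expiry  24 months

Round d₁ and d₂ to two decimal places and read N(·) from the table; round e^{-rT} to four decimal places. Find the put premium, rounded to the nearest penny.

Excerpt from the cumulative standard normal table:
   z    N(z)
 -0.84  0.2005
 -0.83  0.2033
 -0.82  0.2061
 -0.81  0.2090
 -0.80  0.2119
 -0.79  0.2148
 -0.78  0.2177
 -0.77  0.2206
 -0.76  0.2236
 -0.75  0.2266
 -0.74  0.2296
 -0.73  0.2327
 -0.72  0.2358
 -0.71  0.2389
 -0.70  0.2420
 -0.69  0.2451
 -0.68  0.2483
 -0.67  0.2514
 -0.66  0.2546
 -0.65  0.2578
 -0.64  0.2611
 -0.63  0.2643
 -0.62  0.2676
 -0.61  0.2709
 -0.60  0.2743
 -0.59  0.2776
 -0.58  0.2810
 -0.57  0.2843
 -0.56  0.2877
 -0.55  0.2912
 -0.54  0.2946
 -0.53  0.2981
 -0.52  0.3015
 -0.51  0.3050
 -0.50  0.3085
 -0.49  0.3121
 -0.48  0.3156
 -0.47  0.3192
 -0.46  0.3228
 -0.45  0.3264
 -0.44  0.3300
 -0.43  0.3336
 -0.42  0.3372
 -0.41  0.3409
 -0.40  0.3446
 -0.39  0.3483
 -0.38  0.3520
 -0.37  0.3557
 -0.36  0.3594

£17.05

σ√T = 0.28 × 1.4142 = 0.3960
d₁ = [ln(290/270) + (0.085 + ½·0.28²)·2] / (σ√T) = (0.0715 + 0.2484) / 0.3960 = 0.8078 ≈ 0.81
d₂ = 0.8078 − 0.3960 = 0.4118 ≈ 0.41
e^(−rT) = e^(−0.085·2) = 0.8437
N(−d₂) = N(-0.41) = 0.3409;  N(−d₁) = N(-0.81) = 0.2090
P = 270·0.8437·0.3409 − 290·0.2090 = 77.6567 − 60.6100 = 17.0467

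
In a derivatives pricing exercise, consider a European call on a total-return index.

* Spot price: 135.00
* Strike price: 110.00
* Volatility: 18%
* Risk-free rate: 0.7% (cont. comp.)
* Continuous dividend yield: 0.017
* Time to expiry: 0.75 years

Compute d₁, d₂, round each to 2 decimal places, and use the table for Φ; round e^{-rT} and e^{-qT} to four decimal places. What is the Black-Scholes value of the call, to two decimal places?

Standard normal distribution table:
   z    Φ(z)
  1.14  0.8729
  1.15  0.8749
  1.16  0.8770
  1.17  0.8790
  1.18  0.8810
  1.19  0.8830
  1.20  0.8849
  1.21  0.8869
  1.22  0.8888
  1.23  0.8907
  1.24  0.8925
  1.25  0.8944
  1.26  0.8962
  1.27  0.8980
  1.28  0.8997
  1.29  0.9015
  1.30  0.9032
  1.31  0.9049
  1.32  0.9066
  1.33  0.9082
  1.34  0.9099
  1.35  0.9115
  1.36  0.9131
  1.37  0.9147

T = 0.75;  σ√T = 0.1559
d₁ = [ln(135/110) + (0.007 − 0.017 + 0.18²/2)·0.75] / 0.1559 = [0.2048 + 0.0046] / 0.1559 = 1.3436 → 1.34
d₂ = d₁ − σ√T = 1.3436 − 0.1559 = 1.1877 → 1.19
e^(−qT) = e^(−0.017·0.75) = 0.9873;  e^(−rT) = e^(−0.007·0.75) = 0.9948
N(d₁) = N(1.34) = 0.9099;  N(d₂) = N(1.19) = 0.8830
C = 135·0.9873·0.9099 − 110·0.9948·0.8830 = 121.2765 − 96.6249 = 24.6516

24.65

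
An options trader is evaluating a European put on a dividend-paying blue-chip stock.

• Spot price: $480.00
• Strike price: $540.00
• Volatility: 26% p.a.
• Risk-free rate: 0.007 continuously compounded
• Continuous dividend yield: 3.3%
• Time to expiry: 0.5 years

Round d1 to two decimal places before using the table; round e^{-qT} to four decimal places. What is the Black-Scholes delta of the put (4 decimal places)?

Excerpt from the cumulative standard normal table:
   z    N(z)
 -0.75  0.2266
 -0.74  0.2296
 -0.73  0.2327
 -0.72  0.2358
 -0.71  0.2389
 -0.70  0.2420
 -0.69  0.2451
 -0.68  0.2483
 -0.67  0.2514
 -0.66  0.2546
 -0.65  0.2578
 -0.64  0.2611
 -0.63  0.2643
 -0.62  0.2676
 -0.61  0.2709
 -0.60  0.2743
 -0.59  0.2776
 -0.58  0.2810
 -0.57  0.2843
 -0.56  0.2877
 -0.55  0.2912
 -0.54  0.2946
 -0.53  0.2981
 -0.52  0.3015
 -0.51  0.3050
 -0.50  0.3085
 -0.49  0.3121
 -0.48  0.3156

σ√T = 0.26·√0.5 = 0.1838
ln(S/K) + (r − q + σ²/2)T = ln(480/540) + (0.007 − 0.033 + 0.26²/2)·0.5 = -0.1178 + 0.0039 = -0.1139
d₁ = -0.1139 / 0.1838 = -0.6194 ≈ -0.62
N(d₁) = N(-0.62) = 0.2676
Δ_put = e^(−qT)·(N(d₁) − 1) = 0.9836·(0.2676 − 1) = -0.7204

-0.7204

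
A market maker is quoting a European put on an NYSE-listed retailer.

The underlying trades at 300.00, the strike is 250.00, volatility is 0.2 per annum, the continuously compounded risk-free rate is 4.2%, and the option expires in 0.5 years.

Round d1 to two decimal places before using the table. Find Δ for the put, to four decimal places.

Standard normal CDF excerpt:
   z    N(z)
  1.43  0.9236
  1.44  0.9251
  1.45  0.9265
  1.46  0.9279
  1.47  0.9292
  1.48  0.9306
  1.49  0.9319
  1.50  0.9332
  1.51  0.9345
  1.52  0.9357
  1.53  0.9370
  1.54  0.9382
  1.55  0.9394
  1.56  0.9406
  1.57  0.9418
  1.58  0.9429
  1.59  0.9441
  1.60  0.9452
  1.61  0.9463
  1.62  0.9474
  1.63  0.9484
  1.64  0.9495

-0.0655

σ√T = 0.2·√0.5 = 0.1414
d₁ = [ln(300/250) + (0.042 + ½·0.2²)·0.5] / (σ√T) = (0.1823 + 0.0310) / 0.1414 = 1.5084 which rounds to 1.51
N(d₁) = N(1.51) = 0.9345
Δ_put = N(d₁) − 1 = 0.9345 − 1 = -0.0655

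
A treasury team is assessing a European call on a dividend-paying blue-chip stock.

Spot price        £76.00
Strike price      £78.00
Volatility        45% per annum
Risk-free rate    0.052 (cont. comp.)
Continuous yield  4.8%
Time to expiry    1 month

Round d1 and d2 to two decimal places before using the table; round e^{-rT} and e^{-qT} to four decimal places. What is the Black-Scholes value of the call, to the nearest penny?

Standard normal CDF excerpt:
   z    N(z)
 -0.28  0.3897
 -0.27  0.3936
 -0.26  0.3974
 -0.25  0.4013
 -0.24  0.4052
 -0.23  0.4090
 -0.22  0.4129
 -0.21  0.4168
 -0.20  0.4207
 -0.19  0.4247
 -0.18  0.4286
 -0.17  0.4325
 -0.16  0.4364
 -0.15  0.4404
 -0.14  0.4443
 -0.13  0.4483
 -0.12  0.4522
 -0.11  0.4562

£3.07

σ√T = 0.45 × 0.2887 = 0.1299
d₁ = [ln(76/78) + (0.052 − 0.048 + ½·0.45²)·0.08333] / (σ√T) = (-0.0260 + 0.0088) / 0.1299 = -0.1324 ⇒ -0.13
d₂ = -0.1324 − 0.1299 = -0.2623 ⇒ -0.26
exp(−qT) = exp(−0.048·0.08333) = 0.9960;  exp(−rT) = exp(−0.052·0.08333) = 0.9957
C = 76·0.9960·N(-0.13) − 78·0.9957·N(-0.26) = 76·0.9960·0.4483 − 78·0.9957·0.3974 = 33.9345 − 30.8639 = 3.0706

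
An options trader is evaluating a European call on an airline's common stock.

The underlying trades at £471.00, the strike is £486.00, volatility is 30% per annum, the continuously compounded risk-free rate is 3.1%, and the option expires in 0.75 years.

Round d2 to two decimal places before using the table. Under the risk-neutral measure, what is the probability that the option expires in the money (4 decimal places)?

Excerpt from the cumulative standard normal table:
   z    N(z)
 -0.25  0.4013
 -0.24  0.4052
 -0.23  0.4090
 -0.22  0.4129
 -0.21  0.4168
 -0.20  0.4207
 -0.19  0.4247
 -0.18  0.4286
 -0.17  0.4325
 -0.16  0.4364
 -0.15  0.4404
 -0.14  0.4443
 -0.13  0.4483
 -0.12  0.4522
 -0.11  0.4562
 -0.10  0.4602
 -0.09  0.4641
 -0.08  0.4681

σ√T = 0.3·√0.75 = 0.2598
ln(S/K) + (r + σ²/2)T = ln(471/486) + (0.031 + 0.3²/2)·0.75 = -0.0314 + 0.0570 = 0.0256
d₁ = 0.0256 / 0.2598 = 0.0987 ≈ 0.10
d₂ = d₁ − σ√T = 0.0987 − 0.2598 = -0.1611 ≈ -0.16
Risk-neutral Pr[S_T > K] = N(d₂) = N(-0.16) = 0.4364

0.4364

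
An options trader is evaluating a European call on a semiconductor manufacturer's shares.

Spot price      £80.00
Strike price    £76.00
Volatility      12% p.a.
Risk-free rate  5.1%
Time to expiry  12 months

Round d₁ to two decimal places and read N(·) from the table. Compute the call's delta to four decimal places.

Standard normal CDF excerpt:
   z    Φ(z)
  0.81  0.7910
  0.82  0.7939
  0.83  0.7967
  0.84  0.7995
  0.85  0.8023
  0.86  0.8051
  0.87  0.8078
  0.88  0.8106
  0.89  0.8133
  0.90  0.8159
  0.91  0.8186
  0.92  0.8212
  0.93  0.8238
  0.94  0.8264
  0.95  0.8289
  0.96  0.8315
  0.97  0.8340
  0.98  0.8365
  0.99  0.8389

0.8186

σ√T = 0.12·√1 = 0.1200
d₁ = [ln(80/76) + (0.051 + 0.12²/2)·1] / 0.1200 = [0.0513 + 0.0582] / 0.1200 = 0.9124 ⇒ 0.91
N(d₁) = N(0.91) = 0.8186
Δ_call = N(d₁) = 0.8186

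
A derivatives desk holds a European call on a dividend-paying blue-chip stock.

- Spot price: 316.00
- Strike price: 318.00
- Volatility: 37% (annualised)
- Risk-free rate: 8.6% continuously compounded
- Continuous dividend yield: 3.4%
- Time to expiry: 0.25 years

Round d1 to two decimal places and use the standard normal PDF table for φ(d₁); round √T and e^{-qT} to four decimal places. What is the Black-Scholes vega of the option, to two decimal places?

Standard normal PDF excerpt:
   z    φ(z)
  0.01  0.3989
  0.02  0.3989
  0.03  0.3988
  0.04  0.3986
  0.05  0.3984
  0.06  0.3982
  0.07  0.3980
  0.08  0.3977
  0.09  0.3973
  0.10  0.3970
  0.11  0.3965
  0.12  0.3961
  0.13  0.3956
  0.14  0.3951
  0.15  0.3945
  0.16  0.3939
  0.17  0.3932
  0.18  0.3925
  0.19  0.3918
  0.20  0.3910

σ√T = 0.37 × 0.5000 = 0.1850
d₁ = [ln(316/318) + (0.086 − 0.034 + 0.37²/2)·0.25] / 0.1850 = [-0.0063 + 0.0301] / 0.1850 = 0.1287 → 0.13
√T = √0.25 = 0.5000
φ(d₁) = φ(0.13) = 0.3956
exp(−qT) = exp(−0.034·0.25) = 0.9915
vega = S·exp(−qT)·φ(d₁)·√T = 316·0.9915·0.3956·0.5000 = 61.9735

61.97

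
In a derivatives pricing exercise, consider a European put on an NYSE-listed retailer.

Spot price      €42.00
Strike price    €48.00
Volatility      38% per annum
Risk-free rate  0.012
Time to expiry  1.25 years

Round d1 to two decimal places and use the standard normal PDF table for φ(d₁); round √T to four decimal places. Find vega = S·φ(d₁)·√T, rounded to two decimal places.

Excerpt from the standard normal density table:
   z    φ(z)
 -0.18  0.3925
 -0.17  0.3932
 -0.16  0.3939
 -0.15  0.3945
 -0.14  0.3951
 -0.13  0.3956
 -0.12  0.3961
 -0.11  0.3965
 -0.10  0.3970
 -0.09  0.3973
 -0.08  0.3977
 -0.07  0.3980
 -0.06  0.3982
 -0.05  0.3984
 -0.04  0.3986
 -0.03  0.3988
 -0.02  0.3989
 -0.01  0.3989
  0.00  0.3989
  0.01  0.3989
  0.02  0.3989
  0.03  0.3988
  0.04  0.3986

18.69

σ√T = 0.38 × 1.1180 = 0.4249
ln(S/K) + (r + σ²/2)T = ln(42/48) + (0.012 + 0.38²/2)·1.25 = -0.1335 + 0.1052 = -0.0283
d₁ = -0.0283 / 0.4249 = -0.0666 ⇒ -0.07
√T = √1.25 = 1.1180
φ(d₁) = φ(-0.07) = 0.3980
vega = S·φ(d₁)·√T = 42·0.3980·1.1180 = 18.6885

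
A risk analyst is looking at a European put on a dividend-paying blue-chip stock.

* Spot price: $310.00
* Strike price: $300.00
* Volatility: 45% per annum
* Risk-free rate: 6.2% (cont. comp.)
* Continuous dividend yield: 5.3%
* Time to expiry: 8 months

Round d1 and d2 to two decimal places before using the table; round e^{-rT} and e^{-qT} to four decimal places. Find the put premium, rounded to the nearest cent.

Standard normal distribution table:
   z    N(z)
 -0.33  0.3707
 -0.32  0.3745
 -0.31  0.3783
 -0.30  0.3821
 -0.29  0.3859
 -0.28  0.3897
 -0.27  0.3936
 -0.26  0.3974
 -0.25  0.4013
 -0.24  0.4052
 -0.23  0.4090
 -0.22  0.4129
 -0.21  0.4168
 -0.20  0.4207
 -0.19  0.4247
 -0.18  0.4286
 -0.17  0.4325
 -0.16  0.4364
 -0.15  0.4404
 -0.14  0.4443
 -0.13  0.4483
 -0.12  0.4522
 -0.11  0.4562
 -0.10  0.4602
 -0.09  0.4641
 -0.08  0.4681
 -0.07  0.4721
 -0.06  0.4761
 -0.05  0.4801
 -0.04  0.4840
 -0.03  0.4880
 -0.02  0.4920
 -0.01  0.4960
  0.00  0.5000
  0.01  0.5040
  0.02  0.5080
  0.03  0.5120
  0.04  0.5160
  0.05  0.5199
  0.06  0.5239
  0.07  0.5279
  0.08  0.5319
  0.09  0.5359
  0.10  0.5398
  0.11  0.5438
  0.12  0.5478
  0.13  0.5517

$37.63

σ√T = 0.45·√0.6667 = 0.3674
d₁ = [ln(310/300) + (0.062 − 0.053 + 0.45²/2)·0.6667] / 0.3674 = [0.0328 + 0.0735] / 0.3674 = 0.2893 → 0.29
d₂ = d₁ − σ√T = 0.2893 − 0.3674 = -0.0781 → -0.08
e^(−qT) = e^(−0.053·0.6667) = 0.9653;  e^(−rT) = e^(−0.062·0.6667) = 0.9595
N(−d₂) = N(0.08) = 0.5319;  N(−d₁) = N(-0.29) = 0.3859
P = 300·0.9595·0.5319 − 310·0.9653·0.3859 = 153.1074 − 115.4779 = 37.6295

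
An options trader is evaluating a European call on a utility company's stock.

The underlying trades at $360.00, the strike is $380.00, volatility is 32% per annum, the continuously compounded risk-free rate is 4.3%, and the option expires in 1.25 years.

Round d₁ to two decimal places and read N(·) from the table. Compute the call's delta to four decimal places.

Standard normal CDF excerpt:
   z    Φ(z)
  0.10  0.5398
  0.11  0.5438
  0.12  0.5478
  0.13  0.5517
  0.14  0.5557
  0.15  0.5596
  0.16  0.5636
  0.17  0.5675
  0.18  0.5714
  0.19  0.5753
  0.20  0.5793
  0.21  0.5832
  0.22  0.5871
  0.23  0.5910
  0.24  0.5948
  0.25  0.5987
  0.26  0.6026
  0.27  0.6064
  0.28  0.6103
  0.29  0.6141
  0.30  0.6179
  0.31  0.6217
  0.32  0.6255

0.5714

σ√T = 0.32·√1.25 = 0.3578
d₁ = [ln(360/380) + (0.043 + 0.32²/2)·1.25] / 0.3578 = [-0.0541 + 0.1178] / 0.3578 = 0.1780 which rounds to 0.18
N(d₁) = N(0.18) = 0.5714
Δ_call = N(d₁) = 0.5714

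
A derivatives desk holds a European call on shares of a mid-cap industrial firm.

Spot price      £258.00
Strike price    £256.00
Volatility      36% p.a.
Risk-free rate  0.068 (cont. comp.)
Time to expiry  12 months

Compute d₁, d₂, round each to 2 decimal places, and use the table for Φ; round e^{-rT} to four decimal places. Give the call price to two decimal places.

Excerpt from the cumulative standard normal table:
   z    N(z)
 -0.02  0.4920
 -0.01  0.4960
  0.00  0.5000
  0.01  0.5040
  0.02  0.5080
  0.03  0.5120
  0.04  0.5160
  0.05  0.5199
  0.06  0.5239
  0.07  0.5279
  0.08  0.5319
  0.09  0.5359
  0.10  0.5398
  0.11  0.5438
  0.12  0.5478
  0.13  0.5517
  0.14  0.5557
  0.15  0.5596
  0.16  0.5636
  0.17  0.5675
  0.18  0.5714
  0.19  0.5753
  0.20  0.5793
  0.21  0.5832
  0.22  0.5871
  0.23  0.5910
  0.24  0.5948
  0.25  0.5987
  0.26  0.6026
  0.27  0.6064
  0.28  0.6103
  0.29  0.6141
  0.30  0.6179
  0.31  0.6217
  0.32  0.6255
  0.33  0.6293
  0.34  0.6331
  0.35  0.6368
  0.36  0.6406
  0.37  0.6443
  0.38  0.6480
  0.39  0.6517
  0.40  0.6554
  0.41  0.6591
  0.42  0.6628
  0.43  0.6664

T = 1;  σ√T = 0.3600
ln(S/K) + (r + σ²/2)T = ln(258/256) + (0.068 + 0.36²/2)·1 = 0.0078 + 0.1328 = 0.1406
d₁ = 0.1406 / 0.3600 = 0.3905 ⇒ 0.39
d₂ = d₁ − σ√T = 0.3905 − 0.3600 = 0.0305 ⇒ 0.03
exp(−rT) = exp(−0.068·1) = 0.9343
C = 258·N(0.39) − 256·0.9343·N(0.03) = 258·0.6517 − 256·0.9343·0.5120 = 168.1386 − 122.4606 = 45.6780

£45.68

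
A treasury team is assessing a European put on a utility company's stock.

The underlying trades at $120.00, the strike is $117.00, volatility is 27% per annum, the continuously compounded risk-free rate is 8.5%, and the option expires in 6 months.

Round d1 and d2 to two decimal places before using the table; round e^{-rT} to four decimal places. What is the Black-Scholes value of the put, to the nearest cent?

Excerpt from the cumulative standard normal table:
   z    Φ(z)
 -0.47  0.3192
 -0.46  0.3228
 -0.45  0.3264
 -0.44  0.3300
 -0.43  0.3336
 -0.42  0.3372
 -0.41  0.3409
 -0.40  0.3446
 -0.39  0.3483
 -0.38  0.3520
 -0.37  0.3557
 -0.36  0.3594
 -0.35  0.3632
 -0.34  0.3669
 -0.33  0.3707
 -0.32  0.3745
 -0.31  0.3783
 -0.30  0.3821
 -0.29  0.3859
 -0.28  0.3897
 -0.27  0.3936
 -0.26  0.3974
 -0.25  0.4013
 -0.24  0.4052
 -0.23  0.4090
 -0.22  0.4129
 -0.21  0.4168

T = 0.5;  σ√T = 0.1909
d₁ = [ln(120/117) + (0.085 + 0.27²/2)·0.5] / 0.1909 = [0.0253 + 0.0607] / 0.1909 = 0.4507 → 0.45
d₂ = d₁ − σ√T = 0.4507 − 0.1909 = 0.2598 → 0.26
exp(−rT) = exp(−0.085·0.5) = 0.9584
N(−d₂) = N(-0.26) = 0.3974;  N(−d₁) = N(-0.45) = 0.3264
P = 117·0.9584·0.3974 − 120·0.3264 = 44.5616 − 39.1680 = 5.3936

$5.39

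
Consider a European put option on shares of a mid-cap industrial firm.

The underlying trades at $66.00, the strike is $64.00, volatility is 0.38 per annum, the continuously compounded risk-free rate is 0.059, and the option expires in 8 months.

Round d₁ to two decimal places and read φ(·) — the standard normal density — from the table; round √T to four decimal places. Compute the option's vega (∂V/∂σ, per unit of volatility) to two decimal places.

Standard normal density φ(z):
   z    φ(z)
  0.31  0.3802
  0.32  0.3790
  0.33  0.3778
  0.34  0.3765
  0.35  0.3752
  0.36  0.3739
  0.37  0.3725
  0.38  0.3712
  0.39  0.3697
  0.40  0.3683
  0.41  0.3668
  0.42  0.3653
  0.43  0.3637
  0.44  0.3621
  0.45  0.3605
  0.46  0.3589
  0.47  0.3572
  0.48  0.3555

20.00

σ√T = 0.38·√0.6667 = 0.3103
d₁ = [ln(66/64) + (0.059 + 0.38²/2)·0.6667] / 0.3103 = [0.0308 + 0.0875] / 0.3103 = 0.3811 which rounds to 0.38
√T = √0.6667 = 0.8165
φ(d₁) = φ(0.38) = 0.3712
vega = S·φ(d₁)·√T = 66·0.3712·0.8165 = 20.0036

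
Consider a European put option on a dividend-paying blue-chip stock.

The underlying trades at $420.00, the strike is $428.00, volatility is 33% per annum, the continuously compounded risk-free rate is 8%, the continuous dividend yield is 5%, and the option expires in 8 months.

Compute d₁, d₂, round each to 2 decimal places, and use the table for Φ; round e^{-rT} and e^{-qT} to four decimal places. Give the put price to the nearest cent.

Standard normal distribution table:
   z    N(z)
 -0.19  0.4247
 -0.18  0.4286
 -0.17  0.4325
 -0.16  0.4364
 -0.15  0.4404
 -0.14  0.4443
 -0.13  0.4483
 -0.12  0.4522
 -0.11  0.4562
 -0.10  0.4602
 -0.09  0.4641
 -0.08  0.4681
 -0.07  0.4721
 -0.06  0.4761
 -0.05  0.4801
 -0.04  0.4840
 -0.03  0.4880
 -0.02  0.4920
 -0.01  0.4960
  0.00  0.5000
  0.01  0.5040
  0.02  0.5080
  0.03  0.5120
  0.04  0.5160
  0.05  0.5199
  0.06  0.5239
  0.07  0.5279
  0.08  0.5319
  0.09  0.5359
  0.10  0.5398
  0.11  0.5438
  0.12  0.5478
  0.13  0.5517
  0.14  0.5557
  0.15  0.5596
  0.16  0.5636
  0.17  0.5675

σ√T = 0.33·√0.6667 = 0.2694
d₁ = [ln(420/428) + (0.08 − 0.05 + 0.33²/2)·0.6667] / 0.2694 = [-0.0189 + 0.0563] / 0.2694 = 0.1389 which rounds to 0.14
d₂ = d₁ − σ√T = 0.1389 − 0.2694 = -0.1305 which rounds to -0.13
exp(−qT) = exp(−0.05·0.6667) = 0.9672;  exp(−rT) = exp(−0.08·0.6667) = 0.9481
N(−d₂) = N(0.13) = 0.5517;  N(−d₁) = N(-0.14) = 0.4443
P = 428·0.9481·0.5517 − 420·0.9672·0.4443 = 223.8726 − 180.4853 = 43.3873

$43.39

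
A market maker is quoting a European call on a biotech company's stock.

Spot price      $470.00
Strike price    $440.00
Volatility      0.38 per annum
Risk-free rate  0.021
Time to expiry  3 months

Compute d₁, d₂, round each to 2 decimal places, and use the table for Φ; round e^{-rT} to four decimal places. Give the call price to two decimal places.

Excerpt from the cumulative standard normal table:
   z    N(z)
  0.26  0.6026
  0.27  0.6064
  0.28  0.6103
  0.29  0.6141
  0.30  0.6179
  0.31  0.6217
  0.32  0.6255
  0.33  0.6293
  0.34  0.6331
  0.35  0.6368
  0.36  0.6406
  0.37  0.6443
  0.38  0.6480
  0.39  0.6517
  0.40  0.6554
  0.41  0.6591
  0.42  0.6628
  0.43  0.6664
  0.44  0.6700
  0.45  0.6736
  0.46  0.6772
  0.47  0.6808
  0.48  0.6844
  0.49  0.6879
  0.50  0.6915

σ√T = 0.38·√0.25 = 0.1900
d₁ = [ln(470/440) + (0.021 + ½·0.38²)·0.25] / (σ√T) = (0.0660 + 0.0233) / 0.1900 = 0.4698 → 0.47
d₂ = 0.4698 − 0.1900 = 0.2798 → 0.28
exp(−rT) = exp(−0.021·0.25) = 0.9948
C = 470·N(0.47) − 440·0.9948·N(0.28) = 470·0.6808 − 440·0.9948·0.6103 = 319.9760 − 267.1356 = 52.8404

$52.84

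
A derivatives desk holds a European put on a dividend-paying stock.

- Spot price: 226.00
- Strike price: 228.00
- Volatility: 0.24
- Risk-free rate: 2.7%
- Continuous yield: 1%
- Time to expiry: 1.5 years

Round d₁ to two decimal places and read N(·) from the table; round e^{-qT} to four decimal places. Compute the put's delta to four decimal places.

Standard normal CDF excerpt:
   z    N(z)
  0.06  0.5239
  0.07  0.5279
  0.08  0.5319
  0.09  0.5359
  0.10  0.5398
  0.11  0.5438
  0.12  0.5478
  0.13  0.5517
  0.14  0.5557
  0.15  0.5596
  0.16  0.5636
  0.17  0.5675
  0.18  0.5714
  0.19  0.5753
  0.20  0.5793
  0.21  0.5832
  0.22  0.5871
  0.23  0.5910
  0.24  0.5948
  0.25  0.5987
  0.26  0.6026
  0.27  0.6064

-0.4144

T = 1.5;  σ√T = 0.2939
ln(S/K) + (r − q + σ²/2)T = ln(226/228) + (0.027 − 0.01 + 0.24²/2)·1.5 = -0.0088 + 0.0687 = 0.0599
d₁ = 0.0599 / 0.2939 = 0.2037 → 0.20
N(d₁) = N(0.20) = 0.5793
Δ_put = exp(−qT)·(N(d₁) − 1) = 0.9851·(0.5793 − 1) = -0.4144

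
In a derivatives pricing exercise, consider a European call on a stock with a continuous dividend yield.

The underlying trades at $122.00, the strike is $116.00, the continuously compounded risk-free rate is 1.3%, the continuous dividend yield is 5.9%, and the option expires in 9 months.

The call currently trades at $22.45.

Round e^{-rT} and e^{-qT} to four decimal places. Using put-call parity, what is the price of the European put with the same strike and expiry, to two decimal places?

exp(−qT) = exp(−0.059·0.75) = 0.9567;  exp(−rT) = exp(−0.013·0.75) = 0.9903
Put-call parity: C − P = S·e^(−qT) − K·e^(−rT) = 122·0.9567 − 116·0.9903 = 116.7174 − 114.8748 = 1.8426
P = C − (C − P) = 22.45 − (1.8426) = 20.6074

$20.61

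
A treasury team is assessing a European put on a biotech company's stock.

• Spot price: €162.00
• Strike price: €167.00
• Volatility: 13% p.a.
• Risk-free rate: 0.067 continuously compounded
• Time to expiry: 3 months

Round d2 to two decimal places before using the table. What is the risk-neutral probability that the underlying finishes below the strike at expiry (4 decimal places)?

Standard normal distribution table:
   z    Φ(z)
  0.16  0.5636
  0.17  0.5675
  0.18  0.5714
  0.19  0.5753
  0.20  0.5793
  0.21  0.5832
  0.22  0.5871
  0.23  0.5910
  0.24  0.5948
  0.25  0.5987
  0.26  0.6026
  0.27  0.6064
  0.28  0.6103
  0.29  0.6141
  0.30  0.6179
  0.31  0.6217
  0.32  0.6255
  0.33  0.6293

0.5948

T = 0.25;  σ√T = 0.0650
d₁ = [ln(162/167) + (0.067 + 0.13²/2)·0.25] / 0.0650 = [-0.0304 + 0.0189] / 0.0650 = -0.1775 which rounds to -0.18
d₂ = d₁ − σ√T = -0.1775 − 0.0650 = -0.2425 which rounds to -0.24
Risk-neutral Pr[S_T < K] = N(−d₂) = N(0.24) = 0.5948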